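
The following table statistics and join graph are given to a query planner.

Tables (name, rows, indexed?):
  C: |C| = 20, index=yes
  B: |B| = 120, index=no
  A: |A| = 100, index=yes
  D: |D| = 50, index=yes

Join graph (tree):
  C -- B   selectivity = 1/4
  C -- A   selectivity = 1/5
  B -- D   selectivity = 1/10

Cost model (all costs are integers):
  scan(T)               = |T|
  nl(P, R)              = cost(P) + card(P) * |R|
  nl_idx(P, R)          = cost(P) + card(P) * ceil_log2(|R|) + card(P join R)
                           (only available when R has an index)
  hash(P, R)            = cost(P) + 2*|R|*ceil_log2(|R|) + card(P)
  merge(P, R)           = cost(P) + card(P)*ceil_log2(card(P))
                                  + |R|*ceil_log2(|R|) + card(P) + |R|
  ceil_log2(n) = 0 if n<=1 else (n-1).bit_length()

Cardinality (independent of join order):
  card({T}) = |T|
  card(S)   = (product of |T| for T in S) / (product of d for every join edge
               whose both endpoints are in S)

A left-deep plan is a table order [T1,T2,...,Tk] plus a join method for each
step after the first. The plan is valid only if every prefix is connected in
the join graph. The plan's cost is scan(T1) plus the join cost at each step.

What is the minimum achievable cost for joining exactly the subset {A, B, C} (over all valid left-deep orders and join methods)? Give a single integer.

Selinger DP over subsets of {A,B,C}:
  {C}: scan cost=20, card=20
  {B}: scan cost=120, card=120
  {A}: scan cost=100, card=100
  {BC}: card=600; try (C,hash)→440, (B,merge)→1100, (C,merge)→1200, (C,nl_idx)→1320, (B,hash)→1720, (B,nl)→2420 …(+1); best=440 via (C,hash)
  {AC}: card=400; try (C,hash)→400, (A,nl_idx)→560, (A,merge)→940, (C,nl_idx)→1000, (C,merge)→1020, (A,hash)→1440 …(+2); best=400 via (C,hash)
  {ABC}: card=12000; try (A,hash)→2440, (B,hash)→2480, (B,merge)→5360, (A,merge)→7840, (A,nl_idx)→16640, (B,nl)→48400 …(+1); best=2440 via (A,hash)

2440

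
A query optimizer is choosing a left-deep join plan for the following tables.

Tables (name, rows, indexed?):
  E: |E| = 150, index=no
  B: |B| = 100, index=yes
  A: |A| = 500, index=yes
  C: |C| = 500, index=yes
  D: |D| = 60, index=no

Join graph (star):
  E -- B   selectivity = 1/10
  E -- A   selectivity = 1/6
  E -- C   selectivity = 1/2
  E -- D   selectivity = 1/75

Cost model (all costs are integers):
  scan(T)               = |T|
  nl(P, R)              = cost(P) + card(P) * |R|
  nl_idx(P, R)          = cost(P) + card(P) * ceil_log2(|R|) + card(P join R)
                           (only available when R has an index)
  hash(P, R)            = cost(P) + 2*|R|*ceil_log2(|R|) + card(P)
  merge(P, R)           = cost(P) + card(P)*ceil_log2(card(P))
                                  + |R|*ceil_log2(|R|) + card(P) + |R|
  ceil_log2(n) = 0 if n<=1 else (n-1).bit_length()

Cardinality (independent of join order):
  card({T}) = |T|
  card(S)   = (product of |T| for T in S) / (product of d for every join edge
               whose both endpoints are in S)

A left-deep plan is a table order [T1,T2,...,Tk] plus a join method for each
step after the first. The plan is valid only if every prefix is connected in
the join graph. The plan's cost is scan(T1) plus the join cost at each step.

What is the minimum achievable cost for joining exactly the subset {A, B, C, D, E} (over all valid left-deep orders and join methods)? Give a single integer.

Selinger DP over subsets of {A,B,C,D,E}:
  {E}: scan cost=150, card=150
  {B}: scan cost=100, card=100
  {A}: scan cost=500, card=500
  {C}: scan cost=500, card=500
  {D}: scan cost=60, card=60
  {BE}: card=1500; try (B,hash)→1700, (E,merge)→2250, (B,merge)→2300, (E,hash)→2600, (B,nl_idx)→2700, (E,nl)→15100 …(+1); best=1700 via (B,hash)
  {AE}: card=12500; try (E,hash)→3400, (A,merge)→6500, (E,merge)→6850, (A,hash)→9300, (A,nl_idx)→14000, (A,nl)→75150 …(+1); best=3400 via (E,hash)
  {CE}: card=37500; try (E,hash)→3400, (C,merge)→6500, (E,merge)→6850, (C,hash)→9300, (C,nl_idx)→39000, (C,nl)→75150 …(+1); best=3400 via (E,hash)
  {DE}: card=120; try (D,hash)→1020, (E,merge)→1830, (D,merge)→1920, (E,hash)→2520, (E,nl)→9060, (D,nl)→9150; best=1020 via (D,hash)
  {ABE}: card=125000; try (A,hash)→12200, (B,hash)→17300, (A,merge)→24700, (A,nl_idx)→140200, (B,merge)→191700, (B,nl_idx)→215900 …(+2); best=12200 via (A,hash)
  {BCE}: card=375000; try (C,hash)→12200, (C,merge)→24700, (B,hash)→42300, (C,nl_idx)→390200, (B,nl_idx)→640900, (B,merge)→641700 …(+2); best=12200 via (C,hash)
  {BDE}: card=1200; try (B,hash)→2540, (B,merge)→2780, (B,nl_idx)→3060, (D,hash)→3920, (B,nl)→13020, (D,merge)→20120 …(+1); best=2540 via (B,hash)
  {ACE}: card=3125000; try (C,hash)→24900, (A,hash)→49900, (C,merge)→195900, (A,merge)→645900, (C,nl_idx)→3240900, (A,nl_idx)→3465900 …(+2); best=24900 via (C,hash)
  {ADE}: card=10000; try (A,merge)→6980, (A,hash)→10140, (A,nl_idx)→12100, (D,hash)→16620, (A,nl)→61020, (D,merge)→191320 …(+1); best=6980 via (A,merge)
  {CDE}: card=30000; try (C,merge)→6980, (C,hash)→10140, (C,nl_idx)→32100, (D,hash)→41620, (C,nl)→61020, (D,merge)→641320 …(+1); best=6980 via (C,merge)
  {ABCE}: card=31250000; try (C,hash)→146200, (A,hash)→396200, (C,merge)→2267200, (B,hash)→3151300, (A,merge)→7517200, (C,nl_idx)→32387200 …(+6); best=146200 via (C,hash)
  {ABDE}: card=100000; try (A,hash)→12740, (B,hash)→18380, (A,merge)→21940, (A,nl_idx)→113340, (D,hash)→137920, (B,merge)→157780 …(+5); best=12740 via (A,hash)
  {BCDE}: card=300000; try (C,hash)→12740, (C,merge)→21940, (B,hash)→38380, (C,nl_idx)→313340, (D,hash)→387920, (B,merge)→487780 …(+5); best=12740 via (C,hash)
  {ACDE}: card=2500000; try (C,hash)→25980, (A,hash)→45980, (C,merge)→161980, (A,merge)→491980, (C,nl_idx)→2596980, (A,nl_idx)→2776980 …(+5); best=25980 via (C,hash)
  {ABCDE}: card=25000000; try (C,hash)→121740, (A,hash)→321740, (C,merge)→1817740, (B,hash)→2527380, (A,merge)→6017740, (C,nl_idx)→25912740 …(+9); best=121740 via (C,hash)

121740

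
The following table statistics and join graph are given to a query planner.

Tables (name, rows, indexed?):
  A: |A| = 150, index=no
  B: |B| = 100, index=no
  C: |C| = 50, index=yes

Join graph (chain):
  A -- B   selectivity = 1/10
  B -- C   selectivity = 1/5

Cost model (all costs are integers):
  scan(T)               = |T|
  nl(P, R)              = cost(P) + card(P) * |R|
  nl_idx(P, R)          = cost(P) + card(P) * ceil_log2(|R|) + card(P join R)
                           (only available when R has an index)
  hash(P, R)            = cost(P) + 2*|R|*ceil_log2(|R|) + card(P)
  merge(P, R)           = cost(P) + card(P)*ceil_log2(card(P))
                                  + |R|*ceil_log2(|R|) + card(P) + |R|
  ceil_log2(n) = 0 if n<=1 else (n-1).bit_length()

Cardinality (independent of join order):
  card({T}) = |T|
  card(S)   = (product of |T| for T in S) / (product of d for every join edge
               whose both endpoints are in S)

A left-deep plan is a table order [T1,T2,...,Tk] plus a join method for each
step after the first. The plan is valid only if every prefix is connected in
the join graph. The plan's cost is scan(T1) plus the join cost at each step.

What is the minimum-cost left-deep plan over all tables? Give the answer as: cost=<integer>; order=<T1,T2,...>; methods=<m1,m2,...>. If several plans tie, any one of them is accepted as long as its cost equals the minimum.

Selinger DP (subsets sized 1..n):
  {A}: scan cost=150, card=150
  {B}: scan cost=100, card=100
  {C}: scan cost=50, card=50
  {AB}: card=1500; try (B,hash)→1700, (A,merge)→2250, (B,merge)→2300, (A,hash)→2600, (A,nl)→15100, (B,nl)→15150; best=1700 via (B,hash)
  {BC}: card=1000; try (C,hash)→800, (B,merge)→1200, (C,merge)→1250, (B,hash)→1500, (C,nl_idx)→1700, (B,nl)→5050 …(+1); best=800 via (C,hash)
  {ABC}: card=15000; try (C,hash)→3800, (A,hash)→4200, (A,merge)→13150, (C,merge)→20050, (C,nl_idx)→25700, (C,nl)→76700 …(+1); best=3800 via (C,hash)

cost=3800; order=A,B,C; methods=hash,hash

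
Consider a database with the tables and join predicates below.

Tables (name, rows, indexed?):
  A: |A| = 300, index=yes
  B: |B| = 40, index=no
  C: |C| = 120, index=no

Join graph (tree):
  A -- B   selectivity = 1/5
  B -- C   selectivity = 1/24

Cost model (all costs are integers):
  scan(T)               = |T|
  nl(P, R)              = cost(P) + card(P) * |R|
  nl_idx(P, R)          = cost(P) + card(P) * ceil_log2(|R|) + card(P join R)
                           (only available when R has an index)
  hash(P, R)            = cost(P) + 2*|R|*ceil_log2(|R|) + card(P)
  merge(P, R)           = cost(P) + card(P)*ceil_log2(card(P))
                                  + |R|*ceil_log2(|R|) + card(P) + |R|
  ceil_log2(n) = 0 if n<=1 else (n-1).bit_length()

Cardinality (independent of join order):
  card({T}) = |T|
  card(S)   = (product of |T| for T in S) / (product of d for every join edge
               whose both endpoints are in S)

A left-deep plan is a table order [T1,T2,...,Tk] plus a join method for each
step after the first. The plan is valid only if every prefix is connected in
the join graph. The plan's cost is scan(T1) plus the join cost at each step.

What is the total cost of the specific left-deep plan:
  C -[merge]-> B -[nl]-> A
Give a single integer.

step 1: scan C: cost=120, card=120
step 2: join B via merge
    card(P join B) = 120*40/(24) = 200
    cost = 120 + 120*7 + 40*6 + 120 + 40 = 1360
step 3: join A via nl
    card(P join A) = 200*300/(5) = 12000
    cost = 1360 + 200*300 = 61360

61360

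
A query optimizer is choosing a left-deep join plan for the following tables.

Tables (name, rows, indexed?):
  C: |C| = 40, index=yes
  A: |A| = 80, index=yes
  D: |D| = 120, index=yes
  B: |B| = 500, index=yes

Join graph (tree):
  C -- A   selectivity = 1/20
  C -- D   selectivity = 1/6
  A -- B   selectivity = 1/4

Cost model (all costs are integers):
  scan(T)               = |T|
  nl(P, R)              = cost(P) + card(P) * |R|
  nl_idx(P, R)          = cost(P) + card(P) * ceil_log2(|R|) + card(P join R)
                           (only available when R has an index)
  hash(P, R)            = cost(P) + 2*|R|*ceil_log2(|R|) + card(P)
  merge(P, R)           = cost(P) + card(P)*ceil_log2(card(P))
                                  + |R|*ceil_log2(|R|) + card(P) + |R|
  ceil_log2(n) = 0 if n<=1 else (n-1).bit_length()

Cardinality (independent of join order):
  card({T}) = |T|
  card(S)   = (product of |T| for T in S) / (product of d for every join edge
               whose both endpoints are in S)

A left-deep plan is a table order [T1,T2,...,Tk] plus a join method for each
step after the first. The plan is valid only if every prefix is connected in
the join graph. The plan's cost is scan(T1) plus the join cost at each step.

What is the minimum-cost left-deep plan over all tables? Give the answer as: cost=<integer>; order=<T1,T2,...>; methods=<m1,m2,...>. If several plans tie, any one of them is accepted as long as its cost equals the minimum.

cost=14520; order=C,A,D,B; methods=nl_idx,hash,hash

Selinger DP (subsets sized 1..n):
  {C}: scan cost=40, card=40
  {A}: scan cost=80, card=80
  {D}: scan cost=120, card=120
  {B}: scan cost=500, card=500
  {AC}: card=160; try (A,nl_idx)→480, (C,hash)→640, (C,nl_idx)→720, (A,merge)→960, (C,merge)→1000, (A,hash)→1200 …(+2); best=480 via (A,nl_idx)
  {CD}: card=800; try (C,hash)→720, (D,nl_idx)→1120, (D,merge)→1280, (C,merge)→1360, (C,nl_idx)→1640, (D,hash)→1760 …(+2); best=720 via (C,hash)
  {AB}: card=10000; try (A,hash)→2120, (B,merge)→5720, (A,merge)→6140, (B,hash)→9160, (B,nl_idx)→10800, (A,nl_idx)→14000 …(+2); best=2120 via (A,hash)
  {ACD}: card=3200; try (D,hash)→2320, (A,hash)→2640, (D,merge)→2880, (D,nl_idx)→4800, (A,nl_idx)→9520, (A,merge)→10160 …(+2); best=2320 via (D,hash)
  {ABC}: card=20000; try (B,merge)→6920, (B,hash)→9640, (C,hash)→12600, (B,nl_idx)→21920, (B,nl)→80480, (C,nl_idx)→82120 …(+2); best=6920 via (B,merge)
  {ABCD}: card=400000; try (B,hash)→14520, (D,hash)→28600, (B,merge)→48920, (D,merge)→327880, (B,nl_idx)→431120, (D,nl_idx)→546920 …(+2); best=14520 via (B,hash)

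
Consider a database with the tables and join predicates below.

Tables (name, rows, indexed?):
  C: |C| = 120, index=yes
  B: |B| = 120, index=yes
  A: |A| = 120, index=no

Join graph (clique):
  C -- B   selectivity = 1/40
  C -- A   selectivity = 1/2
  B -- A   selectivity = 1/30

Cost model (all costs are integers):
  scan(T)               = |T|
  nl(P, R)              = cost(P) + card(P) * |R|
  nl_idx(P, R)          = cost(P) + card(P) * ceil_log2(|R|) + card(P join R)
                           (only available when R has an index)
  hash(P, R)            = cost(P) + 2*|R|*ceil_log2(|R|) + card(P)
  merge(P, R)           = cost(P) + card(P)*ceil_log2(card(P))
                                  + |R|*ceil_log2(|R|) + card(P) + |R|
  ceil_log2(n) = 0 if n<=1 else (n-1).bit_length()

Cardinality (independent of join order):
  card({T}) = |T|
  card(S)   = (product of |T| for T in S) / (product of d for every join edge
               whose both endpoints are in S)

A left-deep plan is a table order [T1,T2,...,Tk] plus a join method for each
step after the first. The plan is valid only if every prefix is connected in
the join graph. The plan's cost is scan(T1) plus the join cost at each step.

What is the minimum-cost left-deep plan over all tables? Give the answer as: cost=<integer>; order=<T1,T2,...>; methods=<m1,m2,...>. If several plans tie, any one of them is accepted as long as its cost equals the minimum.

Selinger DP (subsets sized 1..n):
  {C}: scan cost=120, card=120
  {B}: scan cost=120, card=120
  {A}: scan cost=120, card=120
  {BC}: card=360; try (C,nl_idx)→1320, (B,nl_idx)→1320, (C,hash)→1920, (B,hash)→1920, (C,merge)→2040, (B,merge)→2040 …(+2); best=1320 via (C,nl_idx)
  {AC}: card=7200; try (C,hash)→1920, (A,hash)→1920, (C,merge)→2040, (A,merge)→2040, (C,nl_idx)→8160, (C,nl)→14520 …(+1); best=1920 via (C,hash)
  {AB}: card=480; try (B,nl_idx)→1440, (B,hash)→1920, (A,hash)→1920, (B,merge)→2040, (A,merge)→2040, (B,nl)→14520 …(+1); best=1440 via (B,nl_idx)
  {ABC}: card=720; try (A,hash)→3360, (C,hash)→3600, (C,nl_idx)→5520, (A,merge)→5880, (C,merge)→7200, (B,hash)→10800 …(+5); best=3360 via (A,hash)

cost=3360; order=B,C,A; methods=nl_idx,hash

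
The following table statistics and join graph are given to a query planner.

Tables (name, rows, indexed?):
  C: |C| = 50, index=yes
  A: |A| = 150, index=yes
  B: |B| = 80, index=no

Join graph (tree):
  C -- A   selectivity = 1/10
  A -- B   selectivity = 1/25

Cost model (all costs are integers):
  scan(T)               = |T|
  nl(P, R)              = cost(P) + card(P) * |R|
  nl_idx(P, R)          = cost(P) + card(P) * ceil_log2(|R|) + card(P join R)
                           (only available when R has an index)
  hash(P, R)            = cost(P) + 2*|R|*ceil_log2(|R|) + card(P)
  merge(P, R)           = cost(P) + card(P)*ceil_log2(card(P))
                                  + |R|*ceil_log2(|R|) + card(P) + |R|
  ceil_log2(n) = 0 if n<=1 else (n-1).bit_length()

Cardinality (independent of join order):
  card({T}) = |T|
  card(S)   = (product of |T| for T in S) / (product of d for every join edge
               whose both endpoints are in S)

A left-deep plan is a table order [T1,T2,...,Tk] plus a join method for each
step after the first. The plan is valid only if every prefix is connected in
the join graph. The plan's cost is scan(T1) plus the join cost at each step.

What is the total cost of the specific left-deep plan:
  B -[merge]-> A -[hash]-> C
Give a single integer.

step 1: scan B: cost=80, card=80
step 2: join A via merge
    card(P join A) = 80*150/(25) = 480
    cost = 80 + 80*7 + 150*8 + 80 + 150 = 2070
step 3: join C via hash
    card(P join C) = 480*50/(10) = 2400
    cost = 2070 + 2*50*6 + 480 = 3150

3150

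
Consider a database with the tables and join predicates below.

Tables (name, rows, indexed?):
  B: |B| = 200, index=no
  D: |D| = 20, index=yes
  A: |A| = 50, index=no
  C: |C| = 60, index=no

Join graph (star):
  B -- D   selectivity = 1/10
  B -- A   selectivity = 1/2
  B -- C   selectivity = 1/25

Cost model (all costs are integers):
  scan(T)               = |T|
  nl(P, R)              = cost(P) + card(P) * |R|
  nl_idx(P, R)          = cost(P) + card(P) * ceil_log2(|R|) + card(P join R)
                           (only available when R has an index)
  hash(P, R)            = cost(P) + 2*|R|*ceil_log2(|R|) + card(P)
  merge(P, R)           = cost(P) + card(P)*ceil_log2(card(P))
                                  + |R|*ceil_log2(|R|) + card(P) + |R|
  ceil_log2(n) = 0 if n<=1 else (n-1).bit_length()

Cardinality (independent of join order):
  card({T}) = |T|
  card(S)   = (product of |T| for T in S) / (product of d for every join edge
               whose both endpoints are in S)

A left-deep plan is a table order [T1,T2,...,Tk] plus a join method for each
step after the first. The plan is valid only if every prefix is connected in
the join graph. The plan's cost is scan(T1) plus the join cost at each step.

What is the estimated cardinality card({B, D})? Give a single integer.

400

Tables in S: B(200), D(20)
Edges inside S: B-D(d=10)
numerator = 200 * 20 = 4000
denominator = 10 = 10
card(S) = 4000 / 10 = 400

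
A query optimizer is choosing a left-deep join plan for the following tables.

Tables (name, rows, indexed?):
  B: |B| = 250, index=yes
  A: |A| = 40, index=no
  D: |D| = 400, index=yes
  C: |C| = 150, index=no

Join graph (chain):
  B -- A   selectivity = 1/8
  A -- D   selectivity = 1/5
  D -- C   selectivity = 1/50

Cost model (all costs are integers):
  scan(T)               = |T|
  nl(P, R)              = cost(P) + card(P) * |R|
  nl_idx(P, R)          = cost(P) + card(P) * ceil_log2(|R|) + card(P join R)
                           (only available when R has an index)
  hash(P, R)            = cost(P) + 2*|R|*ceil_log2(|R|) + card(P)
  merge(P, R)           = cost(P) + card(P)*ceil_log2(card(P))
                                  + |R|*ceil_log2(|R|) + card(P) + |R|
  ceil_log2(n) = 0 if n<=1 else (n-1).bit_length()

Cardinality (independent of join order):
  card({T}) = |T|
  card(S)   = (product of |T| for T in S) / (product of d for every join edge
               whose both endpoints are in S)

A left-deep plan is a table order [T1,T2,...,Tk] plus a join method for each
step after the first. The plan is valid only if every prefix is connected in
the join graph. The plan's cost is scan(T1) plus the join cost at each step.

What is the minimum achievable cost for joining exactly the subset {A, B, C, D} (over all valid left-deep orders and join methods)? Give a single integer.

17980

Selinger DP over subsets of {A,B,C,D}:
  {B}: scan cost=250, card=250
  {A}: scan cost=40, card=40
  {D}: scan cost=400, card=400
  {C}: scan cost=150, card=150
  {AB}: card=1250; try (A,hash)→980, (B,nl_idx)→1610, (B,merge)→2570, (A,merge)→2780, (B,hash)→4080, (B,nl)→10040 …(+1); best=980 via (A,hash)
  {AD}: card=3200; try (A,hash)→1280, (D,nl_idx)→3600, (D,merge)→4320, (A,merge)→4680, (D,hash)→7280, (D,nl)→16040 …(+1); best=1280 via (A,hash)
  {CD}: card=1200; try (D,nl_idx)→2700, (C,hash)→3200, (D,merge)→5500, (C,merge)→5750, (D,hash)→7500, (D,nl)→60150 …(+1); best=2700 via (D,nl_idx)
  {ABD}: card=100000; try (B,hash)→8480, (D,hash)→9430, (D,merge)→19980, (B,merge)→45130, (D,nl_idx)→112230, (B,nl_idx)→126880 …(+2); best=8480 via (B,hash)
  {ACD}: card=9600; try (A,hash)→4380, (C,hash)→6880, (A,merge)→17380, (C,merge)→44230, (A,nl)→50700, (C,nl)→481280; best=4380 via (A,hash)
  {ABCD}: card=300000; try (B,hash)→17980, (C,hash)→110880, (B,merge)→150630, (B,nl_idx)→381180, (C,merge)→1809830, (B,nl)→2404380 …(+1); best=17980 via (B,hash)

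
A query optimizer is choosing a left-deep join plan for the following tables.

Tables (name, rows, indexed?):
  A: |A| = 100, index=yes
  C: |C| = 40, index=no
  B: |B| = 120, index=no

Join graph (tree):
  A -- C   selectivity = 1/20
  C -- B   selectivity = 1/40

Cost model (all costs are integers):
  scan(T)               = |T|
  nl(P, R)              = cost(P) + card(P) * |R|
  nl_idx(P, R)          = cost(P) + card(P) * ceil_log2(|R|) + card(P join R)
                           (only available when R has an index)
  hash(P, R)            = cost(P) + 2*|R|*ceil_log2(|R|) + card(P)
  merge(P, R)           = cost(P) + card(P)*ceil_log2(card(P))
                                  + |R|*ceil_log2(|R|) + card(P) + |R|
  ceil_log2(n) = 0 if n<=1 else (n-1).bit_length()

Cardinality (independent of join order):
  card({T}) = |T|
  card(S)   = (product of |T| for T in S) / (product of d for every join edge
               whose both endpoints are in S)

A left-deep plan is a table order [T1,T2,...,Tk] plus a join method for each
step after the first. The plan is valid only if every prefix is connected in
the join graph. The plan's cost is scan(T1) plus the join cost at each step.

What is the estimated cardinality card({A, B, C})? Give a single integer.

Tables in S: A(100), B(120), C(40)
Edges inside S: A-C(d=20), C-B(d=40)
numerator = 100 * 120 * 40 = 480000
denominator = 20 * 40 = 800
card(S) = 480000 / 800 = 600

600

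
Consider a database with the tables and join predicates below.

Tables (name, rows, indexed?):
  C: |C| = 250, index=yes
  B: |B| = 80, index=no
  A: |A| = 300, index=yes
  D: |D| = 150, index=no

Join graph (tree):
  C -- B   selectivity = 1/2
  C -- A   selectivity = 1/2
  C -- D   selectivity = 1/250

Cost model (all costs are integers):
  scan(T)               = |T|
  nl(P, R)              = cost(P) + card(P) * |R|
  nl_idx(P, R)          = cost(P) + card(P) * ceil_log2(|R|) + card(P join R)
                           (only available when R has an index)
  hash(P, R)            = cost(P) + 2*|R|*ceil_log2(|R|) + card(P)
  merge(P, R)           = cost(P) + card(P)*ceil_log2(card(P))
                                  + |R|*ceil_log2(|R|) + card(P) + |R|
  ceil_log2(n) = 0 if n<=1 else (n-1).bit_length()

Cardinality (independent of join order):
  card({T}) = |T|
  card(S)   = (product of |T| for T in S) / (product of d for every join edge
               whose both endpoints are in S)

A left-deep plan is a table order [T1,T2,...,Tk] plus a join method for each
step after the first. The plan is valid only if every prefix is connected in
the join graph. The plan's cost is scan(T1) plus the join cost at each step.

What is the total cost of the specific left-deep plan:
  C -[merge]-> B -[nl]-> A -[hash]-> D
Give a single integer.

step 1: scan C: cost=250, card=250
step 2: join B via merge
    card(P join B) = 250*80/(2) = 10000
    cost = 250 + 250*8 + 80*7 + 250 + 80 = 3140
step 3: join A via nl
    card(P join A) = 10000*300/(2) = 1500000
    cost = 3140 + 10000*300 = 3003140
step 4: join D via hash
    card(P join D) = 1500000*150/(250) = 900000
    cost = 3003140 + 2*150*8 + 1500000 = 4505540

4505540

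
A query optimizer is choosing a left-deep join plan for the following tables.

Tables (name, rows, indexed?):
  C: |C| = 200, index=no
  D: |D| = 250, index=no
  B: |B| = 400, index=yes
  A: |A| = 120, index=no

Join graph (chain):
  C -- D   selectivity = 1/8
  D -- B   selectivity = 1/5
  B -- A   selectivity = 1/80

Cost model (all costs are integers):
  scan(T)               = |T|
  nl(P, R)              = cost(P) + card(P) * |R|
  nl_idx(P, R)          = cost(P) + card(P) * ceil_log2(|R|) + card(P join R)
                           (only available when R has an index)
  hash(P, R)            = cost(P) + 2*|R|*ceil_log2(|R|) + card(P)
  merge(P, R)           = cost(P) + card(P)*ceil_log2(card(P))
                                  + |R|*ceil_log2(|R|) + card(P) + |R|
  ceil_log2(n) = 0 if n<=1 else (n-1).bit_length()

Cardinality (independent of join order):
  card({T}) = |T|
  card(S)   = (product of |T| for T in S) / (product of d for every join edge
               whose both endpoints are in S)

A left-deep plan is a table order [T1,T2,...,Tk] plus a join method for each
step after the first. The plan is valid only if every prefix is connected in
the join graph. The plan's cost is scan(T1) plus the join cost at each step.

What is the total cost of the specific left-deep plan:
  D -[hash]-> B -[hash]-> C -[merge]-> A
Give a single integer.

10031860

step 1: scan D: cost=250, card=250
step 2: join B via hash
    card(P join B) = 250*400/(5) = 20000
    cost = 250 + 2*400*9 + 250 = 7700
step 3: join C via hash
    card(P join C) = 20000*200/(8) = 500000
    cost = 7700 + 2*200*8 + 20000 = 30900
step 4: join A via merge
    card(P join A) = 500000*120/(80) = 750000
    cost = 30900 + 500000*19 + 120*7 + 500000 + 120 = 10031860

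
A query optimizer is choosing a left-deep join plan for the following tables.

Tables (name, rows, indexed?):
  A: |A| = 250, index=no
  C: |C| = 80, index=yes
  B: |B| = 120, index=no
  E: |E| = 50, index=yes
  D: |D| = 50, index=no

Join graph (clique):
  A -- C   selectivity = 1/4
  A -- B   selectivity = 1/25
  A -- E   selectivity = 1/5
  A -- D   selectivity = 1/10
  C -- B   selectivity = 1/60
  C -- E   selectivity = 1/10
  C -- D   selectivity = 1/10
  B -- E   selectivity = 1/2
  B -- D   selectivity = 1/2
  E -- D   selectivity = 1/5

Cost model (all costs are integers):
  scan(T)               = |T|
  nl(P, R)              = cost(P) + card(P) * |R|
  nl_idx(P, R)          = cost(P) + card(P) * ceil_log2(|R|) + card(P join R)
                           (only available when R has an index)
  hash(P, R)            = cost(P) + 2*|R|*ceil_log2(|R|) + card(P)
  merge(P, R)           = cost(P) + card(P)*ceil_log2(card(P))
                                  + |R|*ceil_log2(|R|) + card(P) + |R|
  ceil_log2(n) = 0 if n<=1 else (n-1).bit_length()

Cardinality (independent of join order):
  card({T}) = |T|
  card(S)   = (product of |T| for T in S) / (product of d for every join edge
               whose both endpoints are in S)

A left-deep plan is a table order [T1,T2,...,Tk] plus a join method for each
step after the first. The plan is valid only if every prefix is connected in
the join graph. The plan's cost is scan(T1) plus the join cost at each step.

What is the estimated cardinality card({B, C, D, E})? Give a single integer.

200

Tables in S: B(120), C(80), D(50), E(50)
Edges inside S: C-B(d=60), C-E(d=10), C-D(d=10), B-E(d=2), B-D(d=2), E-D(d=5)
numerator = 120 * 80 * 50 * 50 = 24000000
denominator = 60 * 10 * 10 * 2 * 2 * 5 = 120000
card(S) = 24000000 / 120000 = 200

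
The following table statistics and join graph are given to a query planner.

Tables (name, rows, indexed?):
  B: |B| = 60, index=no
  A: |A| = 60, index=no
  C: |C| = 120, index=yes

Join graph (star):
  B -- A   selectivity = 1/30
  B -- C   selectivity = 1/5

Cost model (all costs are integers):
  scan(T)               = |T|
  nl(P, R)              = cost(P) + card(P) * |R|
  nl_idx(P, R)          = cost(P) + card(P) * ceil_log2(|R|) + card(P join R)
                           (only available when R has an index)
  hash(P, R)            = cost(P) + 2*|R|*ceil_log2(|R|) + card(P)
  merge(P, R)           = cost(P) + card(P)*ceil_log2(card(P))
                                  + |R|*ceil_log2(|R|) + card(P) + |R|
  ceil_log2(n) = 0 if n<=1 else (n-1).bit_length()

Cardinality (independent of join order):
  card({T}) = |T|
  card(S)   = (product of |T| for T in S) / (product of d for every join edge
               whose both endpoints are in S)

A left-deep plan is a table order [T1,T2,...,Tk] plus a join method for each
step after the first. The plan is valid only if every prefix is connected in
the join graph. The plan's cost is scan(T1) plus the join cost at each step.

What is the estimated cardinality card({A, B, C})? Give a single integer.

Tables in S: A(60), B(60), C(120)
Edges inside S: B-A(d=30), B-C(d=5)
numerator = 60 * 60 * 120 = 432000
denominator = 30 * 5 = 150
card(S) = 432000 / 150 = 2880

2880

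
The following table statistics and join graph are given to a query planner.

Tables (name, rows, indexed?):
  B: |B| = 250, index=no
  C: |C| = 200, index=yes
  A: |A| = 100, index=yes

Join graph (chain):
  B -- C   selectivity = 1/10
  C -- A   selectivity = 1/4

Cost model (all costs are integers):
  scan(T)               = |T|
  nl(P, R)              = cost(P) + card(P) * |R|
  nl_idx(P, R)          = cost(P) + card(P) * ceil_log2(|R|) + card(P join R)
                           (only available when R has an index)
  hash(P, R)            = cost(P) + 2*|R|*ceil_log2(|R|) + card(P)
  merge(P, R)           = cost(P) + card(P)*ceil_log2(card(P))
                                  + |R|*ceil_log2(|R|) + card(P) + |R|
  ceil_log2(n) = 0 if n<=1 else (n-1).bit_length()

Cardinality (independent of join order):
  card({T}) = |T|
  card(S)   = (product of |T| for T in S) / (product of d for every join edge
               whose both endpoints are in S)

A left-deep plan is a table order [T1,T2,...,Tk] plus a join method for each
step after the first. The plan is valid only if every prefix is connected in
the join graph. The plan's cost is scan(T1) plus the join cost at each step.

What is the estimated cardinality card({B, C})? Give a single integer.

Tables in S: B(250), C(200)
Edges inside S: B-C(d=10)
numerator = 250 * 200 = 50000
denominator = 10 = 10
card(S) = 50000 / 10 = 5000

5000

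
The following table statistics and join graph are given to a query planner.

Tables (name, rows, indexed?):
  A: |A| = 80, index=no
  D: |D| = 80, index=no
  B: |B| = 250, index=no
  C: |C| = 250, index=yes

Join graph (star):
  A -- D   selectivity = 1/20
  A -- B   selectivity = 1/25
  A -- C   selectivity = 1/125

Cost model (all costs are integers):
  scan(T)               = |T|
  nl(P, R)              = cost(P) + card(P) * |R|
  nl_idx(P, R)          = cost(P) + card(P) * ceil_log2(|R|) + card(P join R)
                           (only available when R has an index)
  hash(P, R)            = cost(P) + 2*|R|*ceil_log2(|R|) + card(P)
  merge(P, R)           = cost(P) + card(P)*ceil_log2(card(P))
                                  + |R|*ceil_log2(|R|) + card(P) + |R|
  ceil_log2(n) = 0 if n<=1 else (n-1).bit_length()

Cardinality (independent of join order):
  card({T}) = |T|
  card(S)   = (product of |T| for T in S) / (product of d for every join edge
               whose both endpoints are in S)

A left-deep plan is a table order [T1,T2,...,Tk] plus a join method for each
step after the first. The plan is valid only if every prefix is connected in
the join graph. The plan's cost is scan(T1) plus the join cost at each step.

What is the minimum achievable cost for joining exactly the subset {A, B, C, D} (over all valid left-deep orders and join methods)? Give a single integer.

Selinger DP over subsets of {A,B,C,D}:
  {A}: scan cost=80, card=80
  {D}: scan cost=80, card=80
  {B}: scan cost=250, card=250
  {C}: scan cost=250, card=250
  {AD}: card=320; try (D,hash)→1280, (A,hash)→1280, (D,merge)→1360, (A,merge)→1360, (D,nl)→6480, (A,nl)→6480; best=1280 via (D,hash)
  {AB}: card=800; try (A,hash)→1620, (B,merge)→2970, (A,merge)→3140, (B,hash)→4160, (B,nl)→20080, (A,nl)→20250; best=1620 via (A,hash)
  {AC}: card=160; try (C,nl_idx)→880, (A,hash)→1620, (C,merge)→2970, (A,merge)→3140, (C,hash)→4160, (C,nl)→20080 …(+1); best=880 via (C,nl_idx)
  {ABD}: card=3200; try (D,hash)→3540, (B,hash)→5600, (B,merge)→6730, (D,merge)→11060, (D,nl)→65620, (B,nl)→81280; best=3540 via (D,hash)
  {ACD}: card=640; try (D,hash)→2160, (D,merge)→2960, (C,nl_idx)→4480, (C,hash)→5600, (C,merge)→6730, (D,nl)→13680 …(+1); best=2160 via (D,hash)
  {ABC}: card=1600; try (B,merge)→4570, (B,hash)→5040, (C,hash)→6420, (C,nl_idx)→9620, (C,merge)→12670, (B,nl)→40880 …(+1); best=4570 via (B,merge)
  {ABCD}: card=6400; try (B,hash)→6800, (D,hash)→7290, (C,hash)→10740, (B,merge)→11450, (D,merge)→24410, (C,nl_idx)→35540 …(+4); best=6800 via (B,hash)

6800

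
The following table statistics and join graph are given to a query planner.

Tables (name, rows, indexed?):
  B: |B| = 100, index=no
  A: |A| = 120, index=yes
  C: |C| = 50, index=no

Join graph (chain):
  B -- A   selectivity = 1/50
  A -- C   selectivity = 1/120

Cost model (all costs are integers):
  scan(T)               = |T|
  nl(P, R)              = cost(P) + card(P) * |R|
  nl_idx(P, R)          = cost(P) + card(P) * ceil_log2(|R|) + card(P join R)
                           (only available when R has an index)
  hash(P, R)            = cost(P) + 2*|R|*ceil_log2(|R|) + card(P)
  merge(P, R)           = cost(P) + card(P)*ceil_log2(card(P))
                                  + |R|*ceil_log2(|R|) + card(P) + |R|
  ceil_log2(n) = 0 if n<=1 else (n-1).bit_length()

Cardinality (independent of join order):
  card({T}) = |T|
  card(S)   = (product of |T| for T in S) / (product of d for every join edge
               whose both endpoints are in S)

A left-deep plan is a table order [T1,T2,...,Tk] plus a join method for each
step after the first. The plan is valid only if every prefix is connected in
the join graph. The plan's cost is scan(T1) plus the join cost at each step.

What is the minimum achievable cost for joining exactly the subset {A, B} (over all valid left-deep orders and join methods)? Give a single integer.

1040

Selinger DP over subsets of {A,B}:
  {B}: scan cost=100, card=100
  {A}: scan cost=120, card=120
  {AB}: card=240; try (A,nl_idx)→1040, (B,hash)→1640, (A,merge)→1860, (B,merge)→1880, (A,hash)→1880, (A,nl)→12100 …(+1); best=1040 via (A,nl_idx)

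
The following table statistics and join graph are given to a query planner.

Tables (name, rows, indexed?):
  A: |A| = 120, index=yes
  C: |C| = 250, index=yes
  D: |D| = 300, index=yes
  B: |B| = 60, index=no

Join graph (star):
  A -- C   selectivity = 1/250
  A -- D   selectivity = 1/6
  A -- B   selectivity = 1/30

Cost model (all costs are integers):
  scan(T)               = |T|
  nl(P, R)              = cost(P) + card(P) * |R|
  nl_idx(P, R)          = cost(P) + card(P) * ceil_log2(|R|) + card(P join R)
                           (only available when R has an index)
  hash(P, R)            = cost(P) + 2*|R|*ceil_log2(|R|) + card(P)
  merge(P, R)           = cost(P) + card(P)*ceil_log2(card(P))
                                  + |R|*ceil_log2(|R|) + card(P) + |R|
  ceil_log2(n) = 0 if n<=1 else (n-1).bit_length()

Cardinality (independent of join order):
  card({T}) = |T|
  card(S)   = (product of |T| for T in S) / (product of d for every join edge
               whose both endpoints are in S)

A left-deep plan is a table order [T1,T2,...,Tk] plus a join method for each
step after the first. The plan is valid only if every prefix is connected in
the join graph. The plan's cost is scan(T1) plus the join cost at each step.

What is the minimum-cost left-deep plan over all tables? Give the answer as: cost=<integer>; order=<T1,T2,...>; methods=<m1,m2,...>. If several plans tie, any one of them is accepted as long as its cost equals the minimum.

cost=7200; order=A,C,B,D; methods=nl_idx,hash,merge

Selinger DP (subsets sized 1..n):
  {A}: scan cost=120, card=120
  {C}: scan cost=250, card=250
  {D}: scan cost=300, card=300
  {B}: scan cost=60, card=60
  {AC}: card=120; try (C,nl_idx)→1200, (A,nl_idx)→2120, (A,hash)→2180, (C,merge)→3330, (A,merge)→3460, (C,hash)→4240 …(+2); best=1200 via (C,nl_idx)
  {AD}: card=6000; try (A,hash)→2280, (D,merge)→4080, (A,merge)→4260, (D,hash)→5640, (D,nl_idx)→7200, (A,nl_idx)→8400 …(+2); best=2280 via (A,hash)
  {AB}: card=240; try (A,nl_idx)→720, (B,hash)→960, (A,merge)→1440, (B,merge)→1500, (A,hash)→1800, (A,nl)→7260 …(+1); best=720 via (A,nl_idx)
  {ACD}: card=6000; try (D,merge)→5160, (D,hash)→6720, (D,nl_idx)→8280, (C,hash)→12280, (D,nl)→37200, (C,nl_idx)→56280 …(+2); best=5160 via (D,merge)
  {ABC}: card=240; try (B,hash)→2040, (B,merge)→2580, (C,nl_idx)→2880, (C,hash)→4960, (C,merge)→5130, (B,nl)→8400 …(+1); best=2040 via (B,hash)
  {ABD}: card=12000; try (D,merge)→5880, (D,hash)→6360, (B,hash)→9000, (D,nl_idx)→14880, (D,nl)→72720, (B,merge)→86700 …(+1); best=5880 via (D,merge)
  {ABCD}: card=12000; try (D,merge)→7200, (D,hash)→7680, (B,hash)→11880, (D,nl_idx)→16200, (C,hash)→21880, (D,nl)→74040 …(+5); best=7200 via (D,merge)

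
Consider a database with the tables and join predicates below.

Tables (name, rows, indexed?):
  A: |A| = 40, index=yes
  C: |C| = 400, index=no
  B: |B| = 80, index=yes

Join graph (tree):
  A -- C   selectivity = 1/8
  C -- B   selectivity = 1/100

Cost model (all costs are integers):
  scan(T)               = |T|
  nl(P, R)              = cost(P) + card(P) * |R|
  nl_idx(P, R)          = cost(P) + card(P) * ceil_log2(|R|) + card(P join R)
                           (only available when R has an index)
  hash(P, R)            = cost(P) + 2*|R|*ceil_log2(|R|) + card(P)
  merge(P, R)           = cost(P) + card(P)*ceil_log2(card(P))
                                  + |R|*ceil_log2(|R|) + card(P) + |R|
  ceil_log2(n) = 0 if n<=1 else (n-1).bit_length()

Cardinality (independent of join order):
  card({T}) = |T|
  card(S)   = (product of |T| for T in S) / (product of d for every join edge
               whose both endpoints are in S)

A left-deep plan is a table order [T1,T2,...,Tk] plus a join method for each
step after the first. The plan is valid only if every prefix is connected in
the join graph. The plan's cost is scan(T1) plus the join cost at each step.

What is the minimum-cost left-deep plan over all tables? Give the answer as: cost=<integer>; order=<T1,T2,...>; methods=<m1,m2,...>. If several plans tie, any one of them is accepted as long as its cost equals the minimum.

Selinger DP (subsets sized 1..n):
  {A}: scan cost=40, card=40
  {C}: scan cost=400, card=400
  {B}: scan cost=80, card=80
  {AC}: card=2000; try (A,hash)→1280, (C,merge)→4320, (A,merge)→4680, (A,nl_idx)→4800, (C,hash)→7280, (C,nl)→16040 …(+1); best=1280 via (A,hash)
  {BC}: card=320; try (B,hash)→1920, (B,nl_idx)→3520, (C,merge)→4720, (B,merge)→5040, (C,hash)→7360, (C,nl)→32080 …(+1); best=1920 via (B,hash)
  {ABC}: card=1600; try (A,hash)→2720, (B,hash)→4400, (A,merge)→5400, (A,nl_idx)→5440, (A,nl)→14720, (B,nl_idx)→16880 …(+2); best=2720 via (A,hash)

cost=2720; order=C,B,A; methods=hash,hash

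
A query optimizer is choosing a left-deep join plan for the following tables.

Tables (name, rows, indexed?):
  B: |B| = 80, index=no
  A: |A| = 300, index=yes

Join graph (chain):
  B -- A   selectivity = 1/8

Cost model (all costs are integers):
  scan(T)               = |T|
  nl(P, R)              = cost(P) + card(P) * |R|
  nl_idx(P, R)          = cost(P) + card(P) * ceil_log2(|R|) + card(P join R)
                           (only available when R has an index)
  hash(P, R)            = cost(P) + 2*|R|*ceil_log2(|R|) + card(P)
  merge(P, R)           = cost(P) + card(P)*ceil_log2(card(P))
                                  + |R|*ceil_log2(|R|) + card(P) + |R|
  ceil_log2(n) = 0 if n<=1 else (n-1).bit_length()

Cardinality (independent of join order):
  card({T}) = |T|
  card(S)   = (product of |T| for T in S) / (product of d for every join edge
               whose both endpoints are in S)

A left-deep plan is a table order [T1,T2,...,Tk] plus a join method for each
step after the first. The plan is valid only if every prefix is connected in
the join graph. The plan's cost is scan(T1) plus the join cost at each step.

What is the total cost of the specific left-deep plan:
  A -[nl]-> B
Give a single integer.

24300

step 1: scan A: cost=300, card=300
step 2: join B via nl
    card(P join B) = 300*80/(8) = 3000
    cost = 300 + 300*80 = 24300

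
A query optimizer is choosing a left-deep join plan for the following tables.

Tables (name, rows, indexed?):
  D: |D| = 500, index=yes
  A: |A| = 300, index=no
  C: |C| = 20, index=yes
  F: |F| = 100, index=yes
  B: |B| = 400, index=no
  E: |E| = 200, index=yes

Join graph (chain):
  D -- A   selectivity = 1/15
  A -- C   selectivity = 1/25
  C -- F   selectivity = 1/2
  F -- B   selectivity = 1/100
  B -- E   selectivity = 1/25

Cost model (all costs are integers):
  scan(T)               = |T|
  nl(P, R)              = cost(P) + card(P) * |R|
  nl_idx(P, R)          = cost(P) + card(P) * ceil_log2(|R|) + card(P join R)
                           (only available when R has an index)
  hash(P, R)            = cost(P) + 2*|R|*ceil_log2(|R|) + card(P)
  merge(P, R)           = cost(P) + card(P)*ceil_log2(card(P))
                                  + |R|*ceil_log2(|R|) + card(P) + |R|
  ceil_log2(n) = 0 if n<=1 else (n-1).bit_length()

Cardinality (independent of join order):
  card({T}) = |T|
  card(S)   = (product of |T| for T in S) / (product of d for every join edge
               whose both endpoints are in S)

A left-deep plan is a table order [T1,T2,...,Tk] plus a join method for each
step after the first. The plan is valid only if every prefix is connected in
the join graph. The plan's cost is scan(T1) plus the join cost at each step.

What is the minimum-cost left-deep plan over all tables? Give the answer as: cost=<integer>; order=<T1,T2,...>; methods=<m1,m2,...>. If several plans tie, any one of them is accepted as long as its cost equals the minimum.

Selinger DP (subsets sized 1..n):
  {D}: scan cost=500, card=500
  {A}: scan cost=300, card=300
  {C}: scan cost=20, card=20
  {F}: scan cost=100, card=100
  {B}: scan cost=400, card=400
  {E}: scan cost=200, card=200
  {AD}: card=10000; try (A,hash)→6400, (D,merge)→8300, (A,merge)→8500, (D,hash)→9600, (D,nl_idx)→13000, (D,nl)→150300 …(+1); best=6400 via (A,hash)
  {AC}: card=240; try (C,hash)→800, (C,nl_idx)→2040, (A,merge)→3140, (C,merge)→3420, (A,hash)→5440, (A,nl)→6020 …(+1); best=800 via (C,hash)
  {CF}: card=1000; try (C,hash)→400, (F,merge)→940, (C,merge)→1020, (F,nl_idx)→1160, (F,hash)→1440, (C,nl_idx)→1600 …(+2); best=400 via (C,hash)
  {BF}: card=400; try (F,hash)→2200, (F,nl_idx)→3600, (B,merge)→4900, (F,merge)→5200, (B,hash)→7400, (B,nl)→40100 …(+1); best=2200 via (F,hash)
  {BE}: card=3200; try (E,hash)→4000, (B,merge)→6000, (E,merge)→6200, (E,nl_idx)→6800, (B,hash)→7600, (B,nl)→80200 …(+1); best=4000 via (E,hash)
  {ACD}: card=8000; try (D,merge)→7960, (D,hash)→10040, (D,nl_idx)→10960, (C,hash)→16600, (C,nl_idx)→64400, (D,nl)→120800 …(+2); best=7960 via (D,merge)
  {ACF}: card=12000; try (F,hash)→2440, (F,merge)→3760, (A,hash)→6800, (A,merge)→14400, (F,nl_idx)→14480, (F,nl)→24800 …(+1); best=2440 via (F,hash)
  {BCF}: card=4000; try (C,hash)→2800, (C,merge)→6320, (C,nl_idx)→8200, (B,hash)→8600, (C,nl)→10200, (B,merge)→15400 …(+1); best=2800 via (C,hash)
  {BEF}: card=3200; try (E,hash)→5800, (E,merge)→8000, (F,hash)→8600, (E,nl_idx)→8600, (F,nl_idx)→29600, (F,merge)→46400 …(+2); best=5800 via (E,hash)
  {ACDF}: card=400000; try (F,hash)→17360, (D,hash)→23440, (F,merge)→120760, (D,merge)→187440, (F,nl_idx)→463960, (D,nl_idx)→510440 …(+2); best=17360 via (F,hash)
  {ABCF}: card=48000; try (A,hash)→12200, (B,hash)→21640, (A,merge)→57800, (B,merge)→186440, (A,nl)→1202800, (B,nl)→4802440; best=12200 via (A,hash)
  {BCEF}: card=32000; try (C,hash)→9200, (E,hash)→10000, (C,merge)→47520, (C,nl_idx)→53800, (E,merge)→56600, (E,nl_idx)→66800 …(+2); best=9200 via (C,hash)
  {ABCDF}: card=1600000; try (D,hash)→69200, (B,hash)→424560, (D,merge)→833200, (D,nl_idx)→2044200, (B,merge)→8021360, (D,nl)→24012200 …(+1); best=69200 via (D,hash)
  {ABCEF}: card=384000; try (A,hash)→46600, (E,hash)→63400, (A,merge)→524200, (E,nl_idx)→780200, (E,merge)→830000, (A,nl)→9609200 …(+1); best=46600 via (A,hash)
  {ABCDEF}: card=12800000; try (D,hash)→439600, (E,hash)→1672400, (D,merge)→7731600, (D,nl_idx)→16302600, (E,nl_idx)→25669200, (E,merge)→35271000 …(+2); best=439600 via (D,hash)

cost=439600; order=B,F,E,C,A,D; methods=hash,hash,hash,hash,hash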